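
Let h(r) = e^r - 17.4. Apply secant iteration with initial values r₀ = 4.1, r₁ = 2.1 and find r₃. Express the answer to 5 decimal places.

h(4.1) = 42.9402876, h(2.1) = -9.2338301
r₂ = 2.1000000 − (-9.2338301)·(2.1000000 − 4.1000000) / (-9.2338301 − 42.9402876) = 2.1000000 − (18.4676602)/(-52.1741177) = 2.4539621
h(2.4539621) = -5.7656480
r₃ = 2.4539621 − (-5.7656480)·(2.4539621 − 2.1000000) / (-5.7656480 − (-9.2338301)) = 2.4539621 − (-2.0408209)/(3.4681821) = 3.0424032

3.04240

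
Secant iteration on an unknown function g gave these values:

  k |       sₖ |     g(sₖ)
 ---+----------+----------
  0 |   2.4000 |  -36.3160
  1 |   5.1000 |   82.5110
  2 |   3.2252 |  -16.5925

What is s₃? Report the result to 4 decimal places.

s₃ = 3.2252 − (-16.5925)·(3.2252 − 5.1000) / (-16.5925 − 82.5110)
   = 3.2252 − (31.107619)/(-99.103500) = 3.539090

3.5391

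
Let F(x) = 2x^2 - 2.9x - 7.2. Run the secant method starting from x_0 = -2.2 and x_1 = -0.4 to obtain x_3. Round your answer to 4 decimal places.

-1.3675

F(-2.2) = 8.860000, F(-0.4) = -5.720000
x_2 = -0.400000 − (-5.720000)·(-0.400000 − (-2.200000)) / (-5.720000 − 8.860000) = -0.400000 − (-10.296000)/(-14.580000) = -1.106173
F(-1.106173) = -1.544862
x_3 = -1.106173 − (-1.544862)·(-1.106173 − (-0.400000)) / (-1.544862 − (-5.720000)) = -1.106173 − (1.090940)/(4.175138) = -1.367467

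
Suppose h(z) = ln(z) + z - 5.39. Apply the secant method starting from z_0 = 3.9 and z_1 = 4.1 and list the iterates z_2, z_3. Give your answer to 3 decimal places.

4.003, 4.003

h(3.9) = -0.12902, h(4.1) = 0.12099
z_2 = 4.10000 − 0.12099·(4.10000 − 3.90000) / (0.12099 − (-0.12902)) = 4.10000 − (0.02420)/(0.25001) = 4.00321
h(4.00321) = 0.00031
z_3 = 4.00321 − 0.00031·(4.00321 − 4.10000) / (0.00031 − 0.12099) = 4.00321 − (-0.00003)/(-0.12067) = 4.00296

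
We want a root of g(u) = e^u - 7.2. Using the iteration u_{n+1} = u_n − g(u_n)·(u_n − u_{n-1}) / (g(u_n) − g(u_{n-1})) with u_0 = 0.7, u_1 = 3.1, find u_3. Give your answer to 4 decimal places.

g(0.7) = -5.186247, g(3.1) = 14.997951
u_2 = 3.100000 − 14.997951·(3.100000 − 0.700000) / (14.997951 − (-5.186247)) = 3.100000 − (35.995083)/(20.184199) = 1.316670
g(1.316670) = -3.469023
u_3 = 1.316670 − (-3.469023)·(1.316670 − 3.100000) / (-3.469023 − 14.997951) = 1.316670 − (6.186412)/(-18.466974) = 1.651669

1.6517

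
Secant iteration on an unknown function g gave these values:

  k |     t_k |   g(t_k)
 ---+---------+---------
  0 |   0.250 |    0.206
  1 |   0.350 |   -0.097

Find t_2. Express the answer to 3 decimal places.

0.318

t_2 = 0.350 − (-0.097)·(0.350 − 0.250) / (-0.097 − 0.206)
   = 0.350 − (-0.00970)/(-0.30300) = 0.31799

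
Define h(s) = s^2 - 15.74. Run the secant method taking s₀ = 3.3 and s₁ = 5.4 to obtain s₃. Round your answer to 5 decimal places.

h(3.3) = -4.8500000, h(5.4) = 13.4200000
s₂ = 5.4000000 − 13.4200000·(5.4000000 − 3.3000000) / (13.4200000 − (-4.8500000)) = 5.4000000 − (28.1820000)/(18.2700000) = 3.8574713
h(3.8574713) = -0.8599154
s₃ = 3.8574713 − (-0.8599154)·(3.8574713 − 5.4000000) / (-0.8599154 − 13.4200000) = 3.8574713 − (1.3264443)/(-14.2799154) = 3.9503601

3.95036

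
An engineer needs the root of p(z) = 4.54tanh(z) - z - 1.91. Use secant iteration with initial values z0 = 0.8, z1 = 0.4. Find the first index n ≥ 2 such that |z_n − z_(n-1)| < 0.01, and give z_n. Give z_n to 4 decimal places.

p(0.8) = 0.304727, p(0.4) = -0.585032
z2 = 0.400000 − (-0.585032)·(-0.400000)/(-0.889759) = 0.663007;  |Δ| = 0.263007
p(0.663007) = 0.061832
z3 = 0.663007 − 0.061832·(0.263007)/(0.646864) = 0.637867;  |Δ| = 0.025140
p(0.637867) = 0.010175
z4 = 0.637867 − 0.010175·(-0.025140)/(-0.051657) = 0.632915;  |Δ| = 0.004952
|z4 − z3| = 0.004952 < 0.01

n = 4, z_n = 0.6329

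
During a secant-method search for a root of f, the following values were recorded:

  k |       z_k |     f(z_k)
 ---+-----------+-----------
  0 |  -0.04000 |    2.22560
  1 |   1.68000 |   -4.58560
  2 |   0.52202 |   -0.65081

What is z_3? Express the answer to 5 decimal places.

z_3 = 0.52202 − (-0.65081)·(0.52202 − 1.68000) / (-0.65081 − (-4.58560))
   = 0.52202 − (0.7536250)/(3.9347900) = 0.3304914

0.33049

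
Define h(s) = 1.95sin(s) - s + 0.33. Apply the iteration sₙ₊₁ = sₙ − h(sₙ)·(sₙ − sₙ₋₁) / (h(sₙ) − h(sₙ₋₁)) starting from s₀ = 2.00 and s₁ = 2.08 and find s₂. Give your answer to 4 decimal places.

2.0548

h(2.00) = 0.103130, h(2.08) = -0.047391
s₂ = 2.080000 − (-0.047391)·(2.080000 − 2.000000) / (-0.047391 − 0.103130) = 2.080000 − (-0.003791)/(-0.150521) = 2.054812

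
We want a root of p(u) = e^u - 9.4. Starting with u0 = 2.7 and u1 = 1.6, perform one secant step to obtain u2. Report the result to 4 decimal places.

p(2.7) = 5.479732, p(1.6) = -4.446968
u2 = 1.600000 − (-4.446968)·(1.600000 − 2.700000) / (-4.446968 − 5.479732) = 1.600000 − (4.891664)/(-9.926699) = 2.092779

2.0928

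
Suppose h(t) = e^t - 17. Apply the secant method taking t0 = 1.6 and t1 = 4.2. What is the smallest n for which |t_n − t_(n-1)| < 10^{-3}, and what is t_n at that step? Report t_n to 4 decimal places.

h(1.6) = -12.046968, h(4.2) = 49.686331
t2 = 4.200000 − 49.686331·(2.600000)/(61.733299) = 2.107378;  |Δ| = 2.092622
h(2.107378) = -8.773358
t3 = 2.107378 − (-8.773358)·(-2.092622)/(-58.459689) = 2.421429;  |Δ| = 0.314051
h(2.421429) = -5.738060
t4 = 2.421429 − (-5.738060)·(0.314051)/(3.035298) = 3.015125;  |Δ| = 0.593696
h(3.015125) = 3.391631
t5 = 3.015125 − 3.391631·(0.593696)/(9.129691) = 2.794570;  |Δ| = 0.220555
h(2.794570) = -0.644408
t6 = 2.794570 − (-0.644408)·(-0.220555)/(-4.036040) = 2.829784;  |Δ| = 0.035215
h(2.829784) = -0.058192
t7 = 2.829784 − (-0.058192)·(0.035215)/(0.586216) = 2.833280;  |Δ| = 0.003496
h(2.833280) = 0.001134
t8 = 2.833280 − 0.001134·(0.003496)/(0.059327) = 2.833213;  |Δ| = 0.000067
|t8 − t7| = 0.000067 < 10^{-3}

n = 8, t_n = 2.8332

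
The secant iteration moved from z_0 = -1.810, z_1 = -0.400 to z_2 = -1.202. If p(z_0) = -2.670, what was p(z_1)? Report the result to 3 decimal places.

The secant line through (-1.810, -2.670) and (-0.400, p(z_1)) crosses zero at z_2 = -1.202.
So (-1.810, -2.670), (-0.400, p(z_1)), (-1.202, 0) are collinear:
p(z_1) = -2.670 · (-0.400 − (-1.202)) / (-1.810 − (-1.202)) = -2.670 · (0.80200)/(-0.60800) = 3.52194

3.522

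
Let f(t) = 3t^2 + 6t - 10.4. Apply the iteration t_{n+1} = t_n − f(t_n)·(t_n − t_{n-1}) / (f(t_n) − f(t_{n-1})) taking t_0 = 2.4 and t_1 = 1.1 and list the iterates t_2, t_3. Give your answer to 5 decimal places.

1.11030, 1.11346

f(2.4) = 21.2800000, f(1.1) = -0.1700000
t_2 = 1.1000000 − (-0.1700000)·(1.1000000 − 2.4000000) / (-0.1700000 − 21.2800000) = 1.1000000 − (0.2210000)/(-21.4500000) = 1.1103030
f(1.1103030) = -0.0398634
t_3 = 1.1103030 − (-0.0398634)·(1.1103030 − 1.1000000) / (-0.0398634 − (-0.1700000)) = 1.1103030 − (-0.0004107)/(0.1301366) = 1.1134590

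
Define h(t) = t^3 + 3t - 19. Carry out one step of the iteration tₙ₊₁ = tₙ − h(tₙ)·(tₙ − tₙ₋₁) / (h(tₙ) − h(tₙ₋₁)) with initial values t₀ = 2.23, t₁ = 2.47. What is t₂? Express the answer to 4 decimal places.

h(2.23) = -1.220433, h(2.47) = 3.479223
t₂ = 2.470000 − 3.479223·(2.470000 − 2.230000) / (3.479223 − (-1.220433)) = 2.470000 − (0.835014)/(4.699656) = 2.292325

2.2923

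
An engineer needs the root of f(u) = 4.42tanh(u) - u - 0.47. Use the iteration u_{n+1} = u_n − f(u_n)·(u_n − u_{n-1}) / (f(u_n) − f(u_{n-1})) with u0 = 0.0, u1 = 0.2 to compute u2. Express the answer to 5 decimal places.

f(0.0) = -0.4700000, f(0.2) = 0.2023989
u2 = 0.2000000 − 0.2023989·(0.2000000 − 0.0000000) / (0.2023989 − (-0.4700000)) = 0.2000000 − (0.0404798)/(0.6723989) = 0.1397980

0.13980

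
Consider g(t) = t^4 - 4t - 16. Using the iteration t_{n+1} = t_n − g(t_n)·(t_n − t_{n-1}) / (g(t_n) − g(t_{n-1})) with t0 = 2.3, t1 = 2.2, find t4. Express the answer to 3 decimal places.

2.235

g(2.3) = 2.78410, g(2.2) = -1.37440
t2 = 2.20000 − (-1.37440)·(2.20000 − 2.30000) / (-1.37440 − 2.78410) = 2.20000 − (0.13744)/(-4.15850) = 2.23305
g(2.23305) = -0.06688
t3 = 2.23305 − (-0.06688)·(2.23305 − 2.20000) / (-0.06688 − (-1.37440)) = 2.23305 − (-0.00221)/(1.30752) = 2.23474
g(2.23474) = 0.00174
t4 = 2.23474 − 0.00174·(2.23474 − 2.23305) / (0.00174 − (-0.06688)) = 2.23474 − (0.00000)/(0.06862) = 2.23470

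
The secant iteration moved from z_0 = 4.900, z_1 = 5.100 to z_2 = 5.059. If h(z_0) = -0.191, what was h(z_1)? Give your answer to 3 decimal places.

0.049

The secant line through (4.900, -0.191) and (5.100, h(z_1)) crosses zero at z_2 = 5.059.
So (4.900, -0.191), (5.100, h(z_1)), (5.059, 0) are collinear:
h(z_1) = -0.191 · (5.100 − 5.059) / (4.900 − 5.059) = -0.191 · (0.04100)/(-0.15900) = 0.04925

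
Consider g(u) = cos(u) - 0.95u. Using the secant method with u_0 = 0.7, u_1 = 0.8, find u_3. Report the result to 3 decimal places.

0.762

g(0.7) = 0.09984, g(0.8) = -0.06329
u_2 = 0.80000 − (-0.06329)·(0.80000 − 0.70000) / (-0.06329 − 0.09984) = 0.80000 − (-0.00633)/(-0.16314) = 0.76120
g(0.76120) = 0.00087
u_3 = 0.76120 − 0.00087·(0.76120 − 0.80000) / (0.00087 − (-0.06329)) = 0.76120 − (-0.00003)/(0.06416) = 0.76173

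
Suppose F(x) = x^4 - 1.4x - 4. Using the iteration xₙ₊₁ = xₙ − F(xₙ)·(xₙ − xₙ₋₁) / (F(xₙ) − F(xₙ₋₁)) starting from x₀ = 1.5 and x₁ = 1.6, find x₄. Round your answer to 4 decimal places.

F(1.5) = -1.037500, F(1.6) = 0.313600
x₂ = 1.600000 − 0.313600·(1.600000 − 1.500000) / (0.313600 − (-1.037500)) = 1.600000 − (0.031360)/(1.351100) = 1.576789
F(1.576789) = -0.025994
x₃ = 1.576789 − (-0.025994)·(1.576789 − 1.600000) / (-0.025994 − 0.313600) = 1.576789 − (0.000603)/(-0.339594) = 1.578566
F(1.578566) = -0.000574
x₄ = 1.578566 − (-0.000574)·(1.578566 − 1.576789) / (-0.000574 − (-0.025994)) = 1.578566 − (-0.000001)/(0.025420) = 1.578606

1.5786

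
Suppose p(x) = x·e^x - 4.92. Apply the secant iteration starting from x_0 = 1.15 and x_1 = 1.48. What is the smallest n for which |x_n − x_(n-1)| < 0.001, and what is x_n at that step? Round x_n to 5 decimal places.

p(1.15) = -1.2880782, p(1.48) = 1.5815596
x_2 = 1.4800000 − 1.5815596·(0.3300000)/(2.8696378) = 1.2981252;  |Δ| = 0.1818748
p(1.2981252) = -0.1657149
x_3 = 1.2981252 − (-0.1657149)·(-0.1818748)/(-1.7472745) = 1.3153746;  |Δ| = 0.0172494
p(1.3153746) = -0.0187215
x_4 = 1.3153746 − (-0.0187215)·(0.0172494)/(0.1469933) = 1.3175715;  |Δ| = 0.0021969
p(1.3175715) = 0.0002622
x_5 = 1.3175715 − 0.0002622·(0.0021969)/(0.0189837) = 1.3175412;  |Δ| = 0.0000303
|x_5 − x_4| = 0.0000303 < 0.001

n = 5, x_n = 1.31754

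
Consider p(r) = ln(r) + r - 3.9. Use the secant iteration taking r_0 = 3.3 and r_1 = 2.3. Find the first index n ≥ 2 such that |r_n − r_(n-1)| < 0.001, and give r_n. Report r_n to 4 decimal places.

n = 4, r_n = 2.8520

p(3.3) = 0.593922, p(2.3) = -0.767091
r_2 = 2.300000 − (-0.767091)·(-1.000000)/(-1.361013) = 2.863617;  |Δ| = 0.563617
p(2.863617) = 0.015703
r_3 = 2.863617 − 0.015703·(0.563617)/(0.782794) = 2.852311;  |Δ| = 0.011306
p(2.852311) = 0.000441
r_4 = 2.852311 − 0.000441·(-0.011306)/(-0.015262) = 2.851985;  |Δ| = 0.000326
|r_4 − r_3| = 0.000326 < 0.001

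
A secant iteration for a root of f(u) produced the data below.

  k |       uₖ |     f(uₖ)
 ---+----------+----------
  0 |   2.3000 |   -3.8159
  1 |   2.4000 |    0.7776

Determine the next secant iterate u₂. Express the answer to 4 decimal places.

2.3831

u₂ = 2.4000 − 0.7776·(2.4000 − 2.3000) / (0.7776 − (-3.8159))
   = 2.4000 − (0.077760)/(4.593500) = 2.383072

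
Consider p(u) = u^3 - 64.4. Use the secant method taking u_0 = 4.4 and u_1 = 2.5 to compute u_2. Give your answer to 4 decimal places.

3.8323

p(4.4) = 20.784000, p(2.5) = -48.775000
u_2 = 2.500000 − (-48.775000)·(2.500000 − 4.400000) / (-48.775000 − 20.784000) = 2.500000 − (92.672500)/(-69.559000) = 3.832286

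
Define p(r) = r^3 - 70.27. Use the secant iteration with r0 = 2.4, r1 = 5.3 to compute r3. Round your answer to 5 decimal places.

3.99599

p(2.4) = -56.4460000, p(5.3) = 78.6070000
r2 = 5.3000000 − 78.6070000·(5.3000000 − 2.4000000) / (78.6070000 − (-56.4460000)) = 5.3000000 − (227.9603000)/(135.0530000) = 3.6120679
p(3.6120679) = -23.1432272
r3 = 3.6120679 − (-23.1432272)·(3.6120679 − 5.3000000) / (-23.1432272 − 78.6070000) = 3.6120679 − (39.0641971)/(-101.7502272) = 3.9959903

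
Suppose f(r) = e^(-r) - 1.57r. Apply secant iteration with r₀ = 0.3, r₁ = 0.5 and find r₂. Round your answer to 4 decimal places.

f(0.3) = 0.269818, f(0.5) = -0.178469
r₂ = 0.500000 − (-0.178469)·(0.500000 − 0.300000) / (-0.178469 − 0.269818) = 0.500000 − (-0.035694)/(-0.448288) = 0.420377

0.4204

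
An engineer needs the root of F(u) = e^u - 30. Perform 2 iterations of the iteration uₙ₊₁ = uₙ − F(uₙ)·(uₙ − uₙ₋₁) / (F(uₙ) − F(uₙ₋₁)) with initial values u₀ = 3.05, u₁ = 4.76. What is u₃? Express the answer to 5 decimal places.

F(3.05) = -8.8846556, F(4.76) = 86.7459259
u₂ = 4.7600000 − 86.7459259·(4.7600000 − 3.0500000) / (86.7459259 − (-8.8846556)) = 4.7600000 − (148.3355333)/(95.6305815) = 3.2088693
F(3.2088693) = -5.2489163
u₃ = 3.2088693 − (-5.2489163)·(3.2088693 − 4.7600000) / (-5.2489163 − 86.7459259) = 3.2088693 − (8.1417554)/(-91.9948422) = 3.2973716

3.29737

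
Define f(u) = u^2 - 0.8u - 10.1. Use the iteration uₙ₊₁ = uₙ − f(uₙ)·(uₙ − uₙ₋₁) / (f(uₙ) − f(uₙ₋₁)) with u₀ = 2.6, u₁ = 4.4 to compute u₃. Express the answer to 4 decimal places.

3.5886

f(2.6) = -5.420000, f(4.4) = 5.740000
u₂ = 4.400000 − 5.740000·(4.400000 − 2.600000) / (5.740000 − (-5.420000)) = 4.400000 − (10.332000)/(11.160000) = 3.474194
f(3.474194) = -0.809334
u₃ = 3.474194 − (-0.809334)·(3.474194 − 4.400000) / (-0.809334 − 5.740000) = 3.474194 − (0.749287)/(-6.549334) = 3.588600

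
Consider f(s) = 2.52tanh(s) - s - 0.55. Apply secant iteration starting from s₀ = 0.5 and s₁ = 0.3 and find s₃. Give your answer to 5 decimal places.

0.39398

f(0.5) = 0.1145352, f(0.3) = -0.1158922
s₂ = 0.3000000 − (-0.1158922)·(0.3000000 − 0.5000000) / (-0.1158922 − 0.1145352) = 0.3000000 − (0.0231784)/(-0.2304275) = 0.4005889
f(0.4005889) = 0.0081520
s₃ = 0.4005889 − 0.0081520·(0.4005889 − 0.3000000) / (0.0081520 − (-0.1158922)) = 0.4005889 − (0.0008200)/(0.1240442) = 0.3939784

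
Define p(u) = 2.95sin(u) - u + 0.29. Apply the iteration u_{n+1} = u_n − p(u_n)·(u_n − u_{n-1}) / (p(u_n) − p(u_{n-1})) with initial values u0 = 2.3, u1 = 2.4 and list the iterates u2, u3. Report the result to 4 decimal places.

p(2.3) = 0.189830, p(2.4) = -0.117384
u2 = 2.400000 − (-0.117384)·(2.400000 − 2.300000) / (-0.117384 − 0.189830) = 2.400000 − (-0.011738)/(-0.307214) = 2.361791
p(2.361791) = 0.002467
u3 = 2.361791 − 0.002467·(2.361791 − 2.400000) / (0.002467 − (-0.117384)) = 2.361791 − (-0.000094)/(0.119851) = 2.362578

2.3618, 2.3626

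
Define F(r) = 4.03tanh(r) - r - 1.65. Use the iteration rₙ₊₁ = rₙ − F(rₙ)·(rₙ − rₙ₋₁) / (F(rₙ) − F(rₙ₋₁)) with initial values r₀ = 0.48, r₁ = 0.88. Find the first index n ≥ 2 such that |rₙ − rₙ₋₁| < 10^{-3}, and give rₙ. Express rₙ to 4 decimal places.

n = 5, rₙ = 0.6478

F(0.48) = -0.331638, F(0.88) = 0.316870
r₂ = 0.880000 − 0.316870·(0.400000)/(0.648508) = 0.684555;  |Δ| = 0.195445
F(0.684555) = 0.061169
r₃ = 0.684555 − 0.061169·(-0.195445)/(-0.255701) = 0.637800;  |Δ| = 0.046755
F(0.637800) = -0.017299
r₄ = 0.637800 − (-0.017299)·(-0.046755)/(-0.078468) = 0.648108;  |Δ| = 0.010308
F(0.648108) = 0.000583
r₅ = 0.648108 − 0.000583·(0.010308)/(0.017882) = 0.647772;  |Δ| = 0.000336
|r₅ − r₄| = 0.000336 < 10^{-3}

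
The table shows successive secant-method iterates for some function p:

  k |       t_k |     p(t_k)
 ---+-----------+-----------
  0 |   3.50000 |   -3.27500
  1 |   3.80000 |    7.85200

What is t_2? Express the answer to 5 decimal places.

t_2 = 3.80000 − 7.85200·(3.80000 − 3.50000) / (7.85200 − (-3.27500))
   = 3.80000 − (2.3556000)/(11.1270000) = 3.5882987

3.58830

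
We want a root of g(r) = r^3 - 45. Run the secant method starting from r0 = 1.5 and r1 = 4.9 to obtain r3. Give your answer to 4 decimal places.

g(1.5) = -41.625000, g(4.9) = 72.649000
r2 = 4.900000 − 72.649000·(4.900000 − 1.500000) / (72.649000 − (-41.625000)) = 4.900000 − (247.006600)/(114.274000) = 2.738471
g(2.738471) = -24.463601
r3 = 2.738471 − (-24.463601)·(2.738471 − 4.900000) / (-24.463601 − 72.649000) = 2.738471 − (52.878791)/(-97.112601) = 3.282981

3.2830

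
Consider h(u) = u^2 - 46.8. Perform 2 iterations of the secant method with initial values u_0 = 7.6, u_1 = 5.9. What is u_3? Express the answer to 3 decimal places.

h(7.6) = 10.96000, h(5.9) = -11.99000
u_2 = 5.90000 − (-11.99000)·(5.90000 − 7.60000) / (-11.99000 − 10.96000) = 5.90000 − (20.38300)/(-22.95000) = 6.78815
h(6.78815) = -0.72104
u_3 = 6.78815 − (-0.72104)·(6.78815 − 5.90000) / (-0.72104 − (-11.99000)) = 6.78815 − (-0.64039)/(11.26896) = 6.84498

6.845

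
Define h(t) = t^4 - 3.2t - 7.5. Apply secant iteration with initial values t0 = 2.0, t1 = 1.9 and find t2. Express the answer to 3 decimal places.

1.921

h(2.0) = 2.10000, h(1.9) = -0.54790
t2 = 1.90000 − (-0.54790)·(1.90000 − 2.00000) / (-0.54790 − 2.10000) = 1.90000 − (0.05479)/(-2.64790) = 1.92069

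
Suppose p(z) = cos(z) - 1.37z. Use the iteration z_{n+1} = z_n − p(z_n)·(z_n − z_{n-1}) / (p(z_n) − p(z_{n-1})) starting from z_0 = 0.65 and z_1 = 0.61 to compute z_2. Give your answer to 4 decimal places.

p(0.65) = -0.094416, p(0.61) = -0.016052
z_2 = 0.610000 − (-0.016052)·(0.610000 − 0.650000) / (-0.016052 − (-0.094416)) = 0.610000 − (0.000642)/(0.078364) = 0.601806

0.6018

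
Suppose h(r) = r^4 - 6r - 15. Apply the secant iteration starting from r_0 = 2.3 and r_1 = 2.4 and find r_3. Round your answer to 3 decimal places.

h(2.3) = -0.81590, h(2.4) = 3.77760
r_2 = 2.40000 − 3.77760·(2.40000 − 2.30000) / (3.77760 − (-0.81590)) = 2.40000 − (0.37776)/(4.59350) = 2.31776
h(2.31776) = -0.04796
r_3 = 2.31776 − (-0.04796)·(2.31776 − 2.40000) / (-0.04796 − 3.77760) = 2.31776 − (0.00394)/(-3.82556) = 2.31879

2.319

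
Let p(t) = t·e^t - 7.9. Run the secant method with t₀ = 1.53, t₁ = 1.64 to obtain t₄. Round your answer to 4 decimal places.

1.5981

p(1.53) = -0.834189, p(1.64) = 0.554478
t₂ = 1.640000 − 0.554478·(1.640000 − 1.530000) / (0.554478 − (-0.834189)) = 1.640000 − (0.060993)/(1.388667) = 1.596078
p(1.596078) = -0.025514
t₃ = 1.596078 − (-0.025514)·(1.596078 − 1.640000) / (-0.025514 − 0.554478) = 1.596078 − (0.001121)/(-0.579992) = 1.598010
p(1.598010) = -0.000734
t₄ = 1.598010 − (-0.000734)·(1.598010 − 1.596078) / (-0.000734 − (-0.025514)) = 1.598010 − (-0.000001)/(0.024780) = 1.598068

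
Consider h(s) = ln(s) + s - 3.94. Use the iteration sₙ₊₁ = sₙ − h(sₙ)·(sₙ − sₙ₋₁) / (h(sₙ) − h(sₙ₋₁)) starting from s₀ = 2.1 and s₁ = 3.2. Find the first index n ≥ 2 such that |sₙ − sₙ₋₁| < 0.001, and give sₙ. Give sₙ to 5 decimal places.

h(2.1) = -1.0980627, h(3.2) = 0.4231508
s₂ = 3.2000000 − 0.4231508·(1.1000000)/(1.5212135) = 2.8940167;  |Δ| = 0.3059833
h(2.8940167) = 0.0166621
s₃ = 2.8940167 − 0.0166621·(-0.3059833)/(-0.4064887) = 2.8814743;  |Δ| = 0.0125424
h(2.8814743) = -0.0002236
s₄ = 2.8814743 − (-0.0002236)·(-0.0125424)/(-0.0168857) = 2.8816404;  |Δ| = 0.0001661
|s₄ − s₃| = 0.0001661 < 0.001

n = 4, sₙ = 2.88164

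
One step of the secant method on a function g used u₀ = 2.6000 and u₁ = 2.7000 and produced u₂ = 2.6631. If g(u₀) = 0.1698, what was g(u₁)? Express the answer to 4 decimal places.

-0.0993

The secant line through (2.6000, 0.1698) and (2.7000, g(u₁)) crosses zero at u₂ = 2.6631.
So (2.6000, 0.1698), (2.7000, g(u₁)), (2.6631, 0) are collinear:
g(u₁) = 0.1698 · (2.7000 − 2.6631) / (2.6000 − 2.6631) = 0.1698 · (0.036900)/(-0.063100) = -0.099297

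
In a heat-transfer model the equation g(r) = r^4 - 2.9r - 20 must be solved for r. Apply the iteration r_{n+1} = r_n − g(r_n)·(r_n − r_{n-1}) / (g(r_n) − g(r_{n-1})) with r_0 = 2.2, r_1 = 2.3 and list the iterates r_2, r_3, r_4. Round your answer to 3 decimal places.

2.269, 2.271, 2.271

g(2.2) = -2.95440, g(2.3) = 1.31410
r_2 = 2.30000 − 1.31410·(2.30000 − 2.20000) / (1.31410 − (-2.95440)) = 2.30000 − (0.13141)/(4.26850) = 2.26921
g(2.26921) = -0.06510
r_3 = 2.26921 − (-0.06510)·(2.26921 − 2.30000) / (-0.06510 − 1.31410) = 2.26921 − (0.00200)/(-1.37920) = 2.27067
g(2.27067) = -0.00133
r_4 = 2.27067 − (-0.00133)·(2.27067 − 2.26921) / (-0.00133 − (-0.06510)) = 2.27067 − (0.00000)/(0.06377) = 2.27070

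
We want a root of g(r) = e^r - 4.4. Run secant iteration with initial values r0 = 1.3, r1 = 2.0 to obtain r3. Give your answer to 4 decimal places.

g(1.3) = -0.730703, g(2.0) = 2.989056
r2 = 2.000000 − 2.989056·(2.000000 − 1.300000) / (2.989056 − (-0.730703)) = 2.000000 − (2.092339)/(3.719759) = 1.437507
g(1.437507) = -0.189814
r3 = 1.437507 − (-0.189814)·(1.437507 − 2.000000) / (-0.189814 − 2.989056) = 1.437507 − (0.106769)/(-3.178870) = 1.471094

1.4711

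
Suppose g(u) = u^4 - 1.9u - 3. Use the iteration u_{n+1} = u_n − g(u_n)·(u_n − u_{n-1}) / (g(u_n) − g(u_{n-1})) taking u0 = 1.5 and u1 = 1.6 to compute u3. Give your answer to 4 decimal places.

1.5630

g(1.5) = -0.787500, g(1.6) = 0.513600
u2 = 1.600000 − 0.513600·(1.600000 − 1.500000) / (0.513600 − (-0.787500)) = 1.600000 − (0.051360)/(1.301100) = 1.560526
g(1.560526) = -0.034603
u3 = 1.560526 − (-0.034603)·(1.560526 − 1.600000) / (-0.034603 − 0.513600) = 1.560526 − (0.001366)/(-0.548203) = 1.563017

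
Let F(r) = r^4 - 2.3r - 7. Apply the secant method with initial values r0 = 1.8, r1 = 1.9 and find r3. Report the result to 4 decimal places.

F(1.8) = -0.642400, F(1.9) = 1.662100
r2 = 1.900000 − 1.662100·(1.900000 − 1.800000) / (1.662100 − (-0.642400)) = 1.900000 − (0.166210)/(2.304500) = 1.827876
F(1.827876) = -0.040963
r3 = 1.827876 − (-0.040963)·(1.827876 − 1.900000) / (-0.040963 − 1.662100) = 1.827876 − (0.002954)/(-1.703063) = 1.829611

1.8296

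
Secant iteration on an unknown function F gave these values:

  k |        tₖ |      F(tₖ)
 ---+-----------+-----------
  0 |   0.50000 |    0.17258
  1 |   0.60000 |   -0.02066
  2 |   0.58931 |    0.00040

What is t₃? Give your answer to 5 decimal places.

0.58951

t₃ = 0.58931 − 0.00040·(0.58931 − 0.60000) / (0.00040 − (-0.02066))
   = 0.58931 − (-0.0000043)/(0.0210600) = 0.5895130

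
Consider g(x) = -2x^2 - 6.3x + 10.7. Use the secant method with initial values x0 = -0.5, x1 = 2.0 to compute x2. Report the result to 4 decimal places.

g(-0.5) = 13.350000, g(2.0) = -9.900000
x2 = 2.000000 − (-9.900000)·(2.000000 − (-0.500000)) / (-9.900000 − 13.350000) = 2.000000 − (-24.750000)/(-23.250000) = 0.935484

0.9355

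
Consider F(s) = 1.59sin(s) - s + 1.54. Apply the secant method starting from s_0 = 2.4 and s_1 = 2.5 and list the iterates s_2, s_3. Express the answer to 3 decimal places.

2.496, 2.496

F(2.4) = 0.21399, F(2.5) = -0.00843
s_2 = 2.50000 − (-0.00843)·(2.50000 − 2.40000) / (-0.00843 − 0.21399) = 2.50000 − (-0.00084)/(-0.22242) = 2.49621
F(2.49621) = 0.00018
s_3 = 2.49621 − 0.00018·(2.49621 − 2.50000) / (0.00018 − (-0.00843)) = 2.49621 − (0.00000)/(0.00861) = 2.49629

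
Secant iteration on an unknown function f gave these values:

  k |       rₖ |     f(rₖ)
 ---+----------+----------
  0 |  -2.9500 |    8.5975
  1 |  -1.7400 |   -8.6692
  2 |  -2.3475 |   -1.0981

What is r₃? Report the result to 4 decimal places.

r₃ = -2.3475 − (-1.0981)·(-2.3475 − (-1.7400)) / (-1.0981 − (-8.6692))
   = -2.3475 − (0.667096)/(7.571100) = -2.435611

-2.4356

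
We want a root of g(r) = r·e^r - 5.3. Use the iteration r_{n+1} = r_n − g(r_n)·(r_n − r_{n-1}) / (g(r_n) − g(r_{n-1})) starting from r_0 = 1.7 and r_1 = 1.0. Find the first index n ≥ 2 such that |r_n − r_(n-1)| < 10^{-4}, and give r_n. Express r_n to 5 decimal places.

g(1.7) = 4.0057106, g(1.0) = -2.5817182
r_2 = 1.0000000 − (-2.5817182)·(-0.7000000)/(-6.5874287) = 1.2743411;  |Δ| = 0.2743411
g(1.2743411) = -0.7425173
r_3 = 1.2743411 − (-0.7425173)·(0.2743411)/(1.8392009) = 1.3850974;  |Δ| = 0.1107563
g(1.3850974) = 0.2337621
r_4 = 1.3850974 − 0.2337621·(0.1107563)/(0.9762794) = 1.3585777;  |Δ| = 0.0265197
g(1.3585777) = -0.0142416
r_5 = 1.3585777 − (-0.0142416)·(-0.0265197)/(-0.2480037) = 1.3601006;  |Δ| = 0.0015229
g(1.3601006) = -0.0002518
r_6 = 1.3601006 − (-0.0002518)·(0.0015229)/(0.0139899) = 1.3601280;  |Δ| = 0.0000274
|r_6 − r_5| = 0.0000274 < 10^{-4}

n = 6, r_n = 1.36013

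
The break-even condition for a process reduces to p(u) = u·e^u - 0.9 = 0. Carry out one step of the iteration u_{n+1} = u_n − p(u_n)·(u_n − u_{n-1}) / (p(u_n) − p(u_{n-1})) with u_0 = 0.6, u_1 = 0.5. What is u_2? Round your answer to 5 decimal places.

p(0.6) = 0.1932713, p(0.5) = -0.0756394
u_2 = 0.5000000 − (-0.0756394)·(0.5000000 − 0.6000000) / (-0.0756394 − 0.1932713) = 0.5000000 − (0.0075639)/(-0.2689106) = 0.5281281

0.52813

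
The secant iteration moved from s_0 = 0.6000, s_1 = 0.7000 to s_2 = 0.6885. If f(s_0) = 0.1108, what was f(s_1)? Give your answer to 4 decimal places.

The secant line through (0.6000, 0.1108) and (0.7000, f(s_1)) crosses zero at s_2 = 0.6885.
So (0.6000, 0.1108), (0.7000, f(s_1)), (0.6885, 0) are collinear:
f(s_1) = 0.1108 · (0.7000 − 0.6885) / (0.6000 − 0.6885) = 0.1108 · (0.011500)/(-0.088500) = -0.014398

-0.0144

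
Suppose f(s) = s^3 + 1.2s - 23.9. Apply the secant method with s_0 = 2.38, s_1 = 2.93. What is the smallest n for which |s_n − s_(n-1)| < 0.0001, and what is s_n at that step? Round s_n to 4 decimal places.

f(2.38) = -7.562728, f(2.93) = 4.769757
s_2 = 2.930000 − 4.769757·(0.550000)/(12.332485) = 2.717280;  |Δ| = 0.212720
f(2.717280) = -0.575927
s_3 = 2.717280 − (-0.575927)·(-0.212720)/(-5.345684) = 2.740198;  |Δ| = 0.022918
f(2.740198) = -0.036484
s_4 = 2.740198 − (-0.036484)·(0.022918)/(0.539443) = 2.741748;  |Δ| = 0.001550
f(2.741748) = 0.000311
s_5 = 2.741748 − 0.000311·(0.001550)/(0.036795) = 2.741735;  |Δ| = 0.000013
|s_5 − s_4| = 0.000013 < 0.0001

n = 5, s_n = 2.7417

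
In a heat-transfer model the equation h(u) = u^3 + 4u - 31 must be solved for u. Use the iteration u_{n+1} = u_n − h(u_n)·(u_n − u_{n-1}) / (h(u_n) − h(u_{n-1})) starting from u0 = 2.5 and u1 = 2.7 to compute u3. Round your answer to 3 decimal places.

2.720

h(2.5) = -5.37500, h(2.7) = -0.51700
u2 = 2.70000 − (-0.51700)·(2.70000 − 2.50000) / (-0.51700 − (-5.37500)) = 2.70000 − (-0.10340)/(4.85800) = 2.72128
h(2.72128) = 0.03731
u3 = 2.72128 − 0.03731·(2.72128 − 2.70000) / (0.03731 − (-0.51700)) = 2.72128 − (0.00079)/(0.55431) = 2.71985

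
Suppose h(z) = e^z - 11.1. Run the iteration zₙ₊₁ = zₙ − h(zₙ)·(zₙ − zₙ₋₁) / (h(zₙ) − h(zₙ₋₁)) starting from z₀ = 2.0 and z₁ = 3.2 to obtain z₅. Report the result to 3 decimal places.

2.407

h(2.0) = -3.71094, h(3.2) = 13.43253
z₂ = 3.20000 − 13.43253·(3.20000 − 2.00000) / (13.43253 − (-3.71094)) = 3.20000 − (16.11904)/(17.14347) = 2.25976
h(2.25976) = -1.51924
z₃ = 2.25976 − (-1.51924)·(2.25976 − 3.20000) / (-1.51924 − 13.43253) = 2.25976 − (1.42846)/(-14.95177) = 2.35529
h(2.35529) = -0.55877
z₄ = 2.35529 − (-0.55877)·(2.35529 − 2.25976) / (-0.55877 − (-1.51924)) = 2.35529 − (-0.05338)/(0.96047) = 2.41087
h(2.41087) = 0.04370
z₅ = 2.41087 − 0.04370·(2.41087 − 2.35529) / (0.04370 − (-0.55877)) = 2.41087 − (0.00243)/(0.60247) = 2.40684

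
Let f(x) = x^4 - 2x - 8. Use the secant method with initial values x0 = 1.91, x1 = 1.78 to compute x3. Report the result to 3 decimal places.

f(1.91) = 1.48863, f(1.78) = -1.52124
x2 = 1.78000 − (-1.52124)·(1.78000 − 1.91000) / (-1.52124 − 1.48863) = 1.78000 − (0.19776)/(-3.00988) = 1.84570
f(1.84570) = -0.08632
x3 = 1.84570 − (-0.08632)·(1.84570 − 1.78000) / (-0.08632 − (-1.52124)) = 1.84570 − (-0.00567)/(1.43492) = 1.84966

1.850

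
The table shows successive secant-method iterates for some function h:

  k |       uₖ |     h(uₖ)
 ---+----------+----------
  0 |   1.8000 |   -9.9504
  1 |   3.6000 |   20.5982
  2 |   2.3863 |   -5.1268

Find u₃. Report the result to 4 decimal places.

2.6282

u₃ = 2.3863 − (-5.1268)·(2.3863 − 3.6000) / (-5.1268 − 20.5982)
   = 2.3863 − (6.222397)/(-25.725000) = 2.628181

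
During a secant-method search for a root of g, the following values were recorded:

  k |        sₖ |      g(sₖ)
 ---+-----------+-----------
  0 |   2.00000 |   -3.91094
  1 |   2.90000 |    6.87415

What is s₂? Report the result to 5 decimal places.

2.32636

s₂ = 2.90000 − 6.87415·(2.90000 − 2.00000) / (6.87415 − (-3.91094))
   = 2.90000 − (6.1867350)/(10.7850900) = 2.3263622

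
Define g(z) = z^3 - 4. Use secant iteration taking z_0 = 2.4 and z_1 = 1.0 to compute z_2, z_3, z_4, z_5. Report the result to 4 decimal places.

g(2.4) = 9.824000, g(1.0) = -3.000000
z_2 = 1.000000 − (-3.000000)·(1.000000 − 2.400000) / (-3.000000 − 9.824000) = 1.000000 − (4.200000)/(-12.824000) = 1.327511
g(1.327511) = -1.660547
z_3 = 1.327511 − (-1.660547)·(1.327511 − 1.000000) / (-1.660547 − (-3.000000)) = 1.327511 − (-0.543847)/(1.339453) = 1.733533
g(1.733533) = 1.209503
z_4 = 1.733533 − 1.209503·(1.733533 − 1.327511) / (1.209503 − (-1.660547)) = 1.733533 − (0.491085)/(2.870050) = 1.562426
g(1.562426) = -0.185843
z_5 = 1.562426 − (-0.185843)·(1.562426 − 1.733533) / (-0.185843 − 1.209503) = 1.562426 − (0.031799)/(-1.395346) = 1.585216

1.3275, 1.7335, 1.5624, 1.5852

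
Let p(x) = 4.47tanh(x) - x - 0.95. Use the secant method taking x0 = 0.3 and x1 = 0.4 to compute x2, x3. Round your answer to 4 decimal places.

0.2824, 0.2833

p(0.3) = 0.052167, p(0.4) = 0.348372
x2 = 0.400000 − 0.348372·(0.400000 − 0.300000) / (0.348372 − 0.052167) = 0.400000 − (0.034837)/(0.296204) = 0.282388
p(0.282388) = -0.002629
x3 = 0.282388 − (-0.002629)·(0.282388 − 0.400000) / (-0.002629 − 0.348372) = 0.282388 − (0.000309)/(-0.351001) = 0.283269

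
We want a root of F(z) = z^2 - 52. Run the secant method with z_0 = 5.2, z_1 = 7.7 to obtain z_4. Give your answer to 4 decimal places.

7.2111

F(5.2) = -24.960000, F(7.7) = 7.290000
z_2 = 7.700000 − 7.290000·(7.700000 − 5.200000) / (7.290000 − (-24.960000)) = 7.700000 − (18.225000)/(32.250000) = 7.134884
F(7.134884) = -1.093434
z_3 = 7.134884 − (-1.093434)·(7.134884 − 7.700000) / (-1.093434 − 7.290000) = 7.134884 − (0.617918)/(-8.383434) = 7.208591
F(7.208591) = -0.036220
z_4 = 7.208591 − (-0.036220)·(7.208591 − 7.134884) / (-0.036220 − (-1.093434)) = 7.208591 − (-0.002670)/(1.057214) = 7.211116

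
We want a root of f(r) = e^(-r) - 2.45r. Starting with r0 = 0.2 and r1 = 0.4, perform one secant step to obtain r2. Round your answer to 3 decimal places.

0.303

f(0.2) = 0.32873, f(0.4) = -0.30968
r2 = 0.40000 − (-0.30968)·(0.40000 − 0.20000) / (-0.30968 − 0.32873) = 0.40000 − (-0.06194)/(-0.63841) = 0.30298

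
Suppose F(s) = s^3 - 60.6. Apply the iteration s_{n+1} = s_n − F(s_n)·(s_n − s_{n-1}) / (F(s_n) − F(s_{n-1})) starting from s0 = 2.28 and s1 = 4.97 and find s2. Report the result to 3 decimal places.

3.462

F(2.28) = -48.74765, F(4.97) = 62.16347
s2 = 4.97000 − 62.16347·(4.97000 − 2.28000) / (62.16347 − (-48.74765)) = 4.97000 − (167.21974)/(110.91112) = 3.46231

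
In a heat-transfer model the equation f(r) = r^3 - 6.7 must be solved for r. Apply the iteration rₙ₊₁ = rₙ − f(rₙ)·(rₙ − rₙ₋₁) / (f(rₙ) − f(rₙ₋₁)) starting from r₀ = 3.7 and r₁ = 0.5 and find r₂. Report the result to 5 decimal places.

0.91640

f(3.7) = 43.9530000, f(0.5) = -6.5750000
r₂ = 0.5000000 − (-6.5750000)·(0.5000000 − 3.7000000) / (-6.5750000 − 43.9530000) = 0.5000000 − (21.0400000)/(-50.5280000) = 0.9164028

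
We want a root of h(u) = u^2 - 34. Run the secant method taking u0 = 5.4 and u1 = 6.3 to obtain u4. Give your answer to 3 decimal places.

5.831

h(5.4) = -4.84000, h(6.3) = 5.69000
u2 = 6.30000 − 5.69000·(6.30000 − 5.40000) / (5.69000 − (-4.84000)) = 6.30000 − (5.12100)/(10.53000) = 5.81368
h(5.81368) = -0.20118
u3 = 5.81368 − (-0.20118)·(5.81368 − 6.30000) / (-0.20118 − 5.69000) = 5.81368 − (0.09784)/(-5.89118) = 5.83028
h(5.83028) = -0.00780
u4 = 5.83028 − (-0.00780)·(5.83028 − 5.81368) / (-0.00780 − (-0.20118)) = 5.83028 − (-0.00013)/(0.19338) = 5.83095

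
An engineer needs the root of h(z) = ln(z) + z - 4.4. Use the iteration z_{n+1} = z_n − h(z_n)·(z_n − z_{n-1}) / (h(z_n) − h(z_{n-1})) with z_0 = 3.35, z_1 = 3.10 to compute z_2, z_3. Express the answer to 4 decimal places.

3.2287, 3.2281

h(3.35) = 0.158960, h(3.10) = -0.168598
z_2 = 3.100000 − (-0.168598)·(3.100000 − 3.350000) / (-0.168598 − 0.158960) = 3.100000 − (0.042149)/(-0.327558) = 3.228678
h(3.228678) = 0.000751
z_3 = 3.228678 − 0.000751·(3.228678 − 3.100000) / (0.000751 − (-0.168598)) = 3.228678 − (0.000097)/(0.169348) = 3.228108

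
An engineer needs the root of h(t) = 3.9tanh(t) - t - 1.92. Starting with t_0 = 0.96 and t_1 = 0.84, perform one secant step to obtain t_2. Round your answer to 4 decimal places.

h(0.96) = 0.022680, h(0.84) = -0.085345
t_2 = 0.840000 − (-0.085345)·(0.840000 − 0.960000) / (-0.085345 − 0.022680) = 0.840000 − (0.010241)/(-0.108024) = 0.934806

0.9348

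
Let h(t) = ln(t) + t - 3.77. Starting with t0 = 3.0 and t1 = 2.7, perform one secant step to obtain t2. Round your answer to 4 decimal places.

h(3.0) = 0.328612, h(2.7) = -0.076748
t2 = 2.700000 − (-0.076748)·(2.700000 − 3.000000) / (-0.076748 − 0.328612) = 2.700000 − (0.023024)/(-0.405361) = 2.756800

2.7568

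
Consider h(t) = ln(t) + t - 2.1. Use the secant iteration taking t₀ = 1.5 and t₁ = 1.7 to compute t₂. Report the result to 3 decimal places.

h(1.5) = -0.19453, h(1.7) = 0.13063
t₂ = 1.70000 − 0.13063·(1.70000 − 1.50000) / (0.13063 − (-0.19453)) = 1.70000 − (0.02613)/(0.32516) = 1.61965

1.620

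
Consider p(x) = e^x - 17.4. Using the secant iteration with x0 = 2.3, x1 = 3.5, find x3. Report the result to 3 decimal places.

p(2.3) = -7.42582, p(3.5) = 15.71545
x2 = 3.50000 − 15.71545·(3.50000 − 2.30000) / (15.71545 − (-7.42582)) = 3.50000 − (18.85854)/(23.14127) = 2.68507
p(2.68507) = -2.74079
x3 = 2.68507 − (-2.74079)·(2.68507 − 3.50000) / (-2.74079 − 15.71545) = 2.68507 − (2.23356)/(-18.45624) = 2.80609

2.806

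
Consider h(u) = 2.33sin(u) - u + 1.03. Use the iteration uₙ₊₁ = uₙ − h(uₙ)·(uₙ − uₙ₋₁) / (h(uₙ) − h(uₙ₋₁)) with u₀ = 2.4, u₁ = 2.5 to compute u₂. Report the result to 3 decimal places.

2.473

h(2.4) = 0.20383, h(2.5) = -0.07556
u₂ = 2.50000 − (-0.07556)·(2.50000 − 2.40000) / (-0.07556 − 0.20383) = 2.50000 − (-0.00756)/(-0.27939) = 2.47296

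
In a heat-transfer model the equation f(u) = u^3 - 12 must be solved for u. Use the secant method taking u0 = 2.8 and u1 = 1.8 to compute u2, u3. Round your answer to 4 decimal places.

f(2.8) = 9.952000, f(1.8) = -6.168000
u2 = 1.800000 − (-6.168000)·(1.800000 − 2.800000) / (-6.168000 − 9.952000) = 1.800000 − (6.168000)/(-16.120000) = 2.182630
f(2.182630) = -1.602222
u3 = 2.182630 − (-1.602222)·(2.182630 − 1.800000) / (-1.602222 − (-6.168000)) = 2.182630 − (-0.613059)/(4.565778) = 2.316903

2.1826, 2.3169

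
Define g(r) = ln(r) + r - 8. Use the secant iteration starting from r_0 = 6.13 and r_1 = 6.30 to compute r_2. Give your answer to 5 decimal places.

g(6.13) = -0.0568053, g(6.30) = 0.1405496
r_2 = 6.3000000 − 0.1405496·(6.3000000 − 6.1300000) / (0.1405496 − (-0.0568053)) = 6.3000000 − (0.0238934)/(0.1973549) = 6.1789316

6.17893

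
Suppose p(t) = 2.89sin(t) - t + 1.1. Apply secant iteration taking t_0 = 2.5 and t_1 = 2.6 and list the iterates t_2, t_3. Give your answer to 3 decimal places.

p(2.5) = 0.32958, p(2.6) = -0.01020
t_2 = 2.60000 − (-0.01020)·(2.60000 − 2.50000) / (-0.01020 − 0.32958) = 2.60000 − (-0.00102)/(-0.33979) = 2.59700
p(2.59700) = 0.00023
t_3 = 2.59700 − 0.00023·(2.59700 − 2.60000) / (0.00023 − (-0.01020)) = 2.59700 − (0.00000)/(0.01043) = 2.59706

2.597, 2.597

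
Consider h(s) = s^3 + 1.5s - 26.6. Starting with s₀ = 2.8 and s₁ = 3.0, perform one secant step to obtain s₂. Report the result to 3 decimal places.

h(2.8) = -0.44800, h(3.0) = 4.90000
s₂ = 3.00000 − 4.90000·(3.00000 − 2.80000) / (4.90000 − (-0.44800)) = 3.00000 − (0.98000)/(5.34800) = 2.81675

2.817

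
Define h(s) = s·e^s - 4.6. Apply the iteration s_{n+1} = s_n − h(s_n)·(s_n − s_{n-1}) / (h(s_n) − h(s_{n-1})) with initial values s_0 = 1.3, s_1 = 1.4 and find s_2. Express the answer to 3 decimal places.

1.281

h(1.3) = 0.17009, h(1.4) = 1.07728
s_2 = 1.40000 − 1.07728·(1.40000 − 1.30000) / (1.07728 − 0.17009) = 1.40000 − (0.10773)/(0.90719) = 1.28125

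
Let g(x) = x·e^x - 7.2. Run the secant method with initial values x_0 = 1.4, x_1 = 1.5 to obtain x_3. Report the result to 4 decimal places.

1.5413

g(1.4) = -1.522720, g(1.5) = -0.477466
x_2 = 1.500000 − (-0.477466)·(1.500000 − 1.400000) / (-0.477466 − (-1.522720)) = 1.500000 − (-0.047747)/(1.045254) = 1.545679
g(1.545679) = 0.051027
x_3 = 1.545679 − 0.051027·(1.545679 − 1.500000) / (0.051027 − (-0.477466)) = 1.545679 − (0.002331)/(0.528493) = 1.541269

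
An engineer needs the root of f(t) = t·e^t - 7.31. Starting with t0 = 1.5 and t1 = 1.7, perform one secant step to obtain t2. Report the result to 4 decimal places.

1.5455

f(1.5) = -0.587466, f(1.7) = 1.995711
t2 = 1.700000 − 1.995711·(1.700000 − 1.500000) / (1.995711 − (-0.587466)) = 1.700000 − (0.399142)/(2.583177) = 1.545484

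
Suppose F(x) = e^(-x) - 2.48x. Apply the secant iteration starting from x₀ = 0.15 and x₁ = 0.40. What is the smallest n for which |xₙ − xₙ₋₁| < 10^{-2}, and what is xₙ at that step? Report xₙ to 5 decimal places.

F(0.15) = 0.4887080, F(0.40) = -0.3216800
x₂ = 0.4000000 − (-0.3216800)·(0.2500000)/(-0.8103879) = 0.3007636;  |Δ| = 0.0992364
F(0.3007636) = -0.0056409
x₃ = 0.3007636 − (-0.0056409)·(-0.0992364)/(0.3160390) = 0.2989923;  |Δ| = 0.0017713
|x₃ − x₂| = 0.0017713 < 10^{-2}

n = 3, xₙ = 0.29899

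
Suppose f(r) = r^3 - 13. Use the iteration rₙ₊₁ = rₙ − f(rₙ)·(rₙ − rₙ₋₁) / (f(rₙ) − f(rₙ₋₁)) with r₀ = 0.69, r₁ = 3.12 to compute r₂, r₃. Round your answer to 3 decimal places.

f(0.69) = -12.67149, f(3.12) = 17.37133
r₂ = 3.12000 − 17.37133·(3.12000 − 0.69000) / (17.37133 − (-12.67149)) = 3.12000 − (42.21233)/(30.04282) = 1.71493
f(1.71493) = -7.95644
r₃ = 1.71493 − (-7.95644)·(1.71493 − 3.12000) / (-7.95644 − 17.37133) = 1.71493 − (11.17937)/(-25.32776) = 2.15632

1.715, 2.156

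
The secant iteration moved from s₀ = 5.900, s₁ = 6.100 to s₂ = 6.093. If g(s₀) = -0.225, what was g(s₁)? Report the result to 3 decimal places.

The secant line through (5.900, -0.225) and (6.100, g(s₁)) crosses zero at s₂ = 6.093.
So (5.900, -0.225), (6.100, g(s₁)), (6.093, 0) are collinear:
g(s₁) = -0.225 · (6.100 − 6.093) / (5.900 − 6.093) = -0.225 · (0.00700)/(-0.19300) = 0.00816

0.008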